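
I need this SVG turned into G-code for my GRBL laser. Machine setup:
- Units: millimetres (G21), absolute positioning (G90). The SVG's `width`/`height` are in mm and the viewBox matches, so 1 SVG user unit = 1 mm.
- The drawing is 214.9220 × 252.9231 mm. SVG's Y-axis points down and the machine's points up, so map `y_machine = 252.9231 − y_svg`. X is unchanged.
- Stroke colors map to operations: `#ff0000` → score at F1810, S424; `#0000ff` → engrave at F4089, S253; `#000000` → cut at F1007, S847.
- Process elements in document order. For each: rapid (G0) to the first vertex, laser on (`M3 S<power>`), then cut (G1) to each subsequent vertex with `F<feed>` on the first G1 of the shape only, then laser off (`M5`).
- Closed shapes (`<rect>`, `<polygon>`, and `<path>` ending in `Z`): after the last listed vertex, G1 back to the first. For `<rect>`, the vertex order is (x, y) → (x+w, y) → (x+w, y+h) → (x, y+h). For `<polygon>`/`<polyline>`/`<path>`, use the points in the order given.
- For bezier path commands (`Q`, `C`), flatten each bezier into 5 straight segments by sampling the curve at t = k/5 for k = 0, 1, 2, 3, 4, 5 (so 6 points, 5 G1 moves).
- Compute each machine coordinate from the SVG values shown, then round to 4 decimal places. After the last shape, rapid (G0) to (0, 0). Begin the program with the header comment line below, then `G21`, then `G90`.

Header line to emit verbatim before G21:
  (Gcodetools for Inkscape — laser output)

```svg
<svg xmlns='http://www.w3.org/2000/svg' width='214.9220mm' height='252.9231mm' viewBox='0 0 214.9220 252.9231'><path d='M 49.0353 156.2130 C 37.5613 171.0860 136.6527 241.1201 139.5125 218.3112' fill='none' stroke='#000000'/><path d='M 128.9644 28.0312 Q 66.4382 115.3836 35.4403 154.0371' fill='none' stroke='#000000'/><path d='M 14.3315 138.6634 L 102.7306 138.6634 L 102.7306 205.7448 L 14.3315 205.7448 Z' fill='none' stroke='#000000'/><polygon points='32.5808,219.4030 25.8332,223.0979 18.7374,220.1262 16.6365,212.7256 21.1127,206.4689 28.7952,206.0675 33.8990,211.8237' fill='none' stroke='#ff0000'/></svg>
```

(Gcodetools for Inkscape — laser output)
G21
G90
G0 X49.0353 Y96.7101
M3 S847
G1 X53.7644 Y82.3510 F1007
G1 X75.1029 Y61.8574
G1 X103.1246 Y42.3336
G1 X127.9032 Y30.8837
G1 X139.5125 Y34.6119
M5
G0 X128.9644 Y224.8919
M3 S847
G1 X105.2151 Y191.8989 F1007
G1 X83.9880 Y162.8018
G1 X65.2831 Y137.6006
G1 X49.1006 Y116.2954
G1 X35.4403 Y98.8860
M5
G0 X14.3315 Y114.2597
M3 S847
G1 X102.7306 Y114.2597 F1007
G1 X102.7306 Y47.1783
G1 X14.3315 Y47.1783
G1 X14.3315 Y114.2597
M5
G0 X32.5808 Y33.5201
M3 S424
G1 X25.8332 Y29.8252 F1810
G1 X18.7374 Y32.7969
G1 X16.6365 Y40.1975
G1 X21.1127 Y46.4542
G1 X28.7952 Y46.8556
G1 X33.8990 Y41.0994
G1 X32.5808 Y33.5201
M5
G0 X0.0000 Y0.0000

viewBox `0 0 214.9220 252.9231` with mm width/height → 1 unit = 1 mm. Flip: y_m = 252.9231 − y_svg.

**Shape 1** — `<path>` cubic bezier, stroke `#000000` → cut (S847, F1007). Control points (SVG): P0=(49.0353,156.2130), P1=(37.5613,171.0860), P2=(136.6527,241.1201), P3=(139.5125,218.3112); sampled at t=k/5. Machine vertices: (49.0353,96.7101) → (53.7644,82.3510) → (75.1029,61.8574) → (103.1246,42.3336) → (127.9032,30.8837) → (139.5125,34.6119). Open path.

**Shape 2** — `<path>` quadratic bezier, stroke `#000000` → cut (S847, F1007). Control points (SVG): P0=(128.9644,28.0312), P1=(66.4382,115.3836), P2=(35.4403,154.0371); sampled at t=k/5. Machine vertices: (128.9644,224.8919) → (105.2151,191.8989) → (83.9880,162.8018) → (65.2831,137.6006) → (49.1006,116.2954) → (35.4403,98.8860). Open path.

**Shape 3** — `<path>` rectangle, stroke `#000000` → cut (S847, F1007). Machine vertices: (14.3315,114.2597) → (102.7306,114.2597) → (102.7306,47.1783) → (14.3315,47.1783) → (14.3315,114.2597). Closed: final G1 returns to the first vertex.

**Shape 4** — `<polygon>` regular polygon, stroke `#ff0000` → score (S424, F1810). Machine vertices: (32.5808,33.5201) → (25.8332,29.8252) → (18.7374,32.7969) → (16.6365,40.1975) → (21.1127,46.4542) → (28.7952,46.8556) → (33.8990,41.0994) → (32.5808,33.5201). Closed: final G1 returns to the first vertex.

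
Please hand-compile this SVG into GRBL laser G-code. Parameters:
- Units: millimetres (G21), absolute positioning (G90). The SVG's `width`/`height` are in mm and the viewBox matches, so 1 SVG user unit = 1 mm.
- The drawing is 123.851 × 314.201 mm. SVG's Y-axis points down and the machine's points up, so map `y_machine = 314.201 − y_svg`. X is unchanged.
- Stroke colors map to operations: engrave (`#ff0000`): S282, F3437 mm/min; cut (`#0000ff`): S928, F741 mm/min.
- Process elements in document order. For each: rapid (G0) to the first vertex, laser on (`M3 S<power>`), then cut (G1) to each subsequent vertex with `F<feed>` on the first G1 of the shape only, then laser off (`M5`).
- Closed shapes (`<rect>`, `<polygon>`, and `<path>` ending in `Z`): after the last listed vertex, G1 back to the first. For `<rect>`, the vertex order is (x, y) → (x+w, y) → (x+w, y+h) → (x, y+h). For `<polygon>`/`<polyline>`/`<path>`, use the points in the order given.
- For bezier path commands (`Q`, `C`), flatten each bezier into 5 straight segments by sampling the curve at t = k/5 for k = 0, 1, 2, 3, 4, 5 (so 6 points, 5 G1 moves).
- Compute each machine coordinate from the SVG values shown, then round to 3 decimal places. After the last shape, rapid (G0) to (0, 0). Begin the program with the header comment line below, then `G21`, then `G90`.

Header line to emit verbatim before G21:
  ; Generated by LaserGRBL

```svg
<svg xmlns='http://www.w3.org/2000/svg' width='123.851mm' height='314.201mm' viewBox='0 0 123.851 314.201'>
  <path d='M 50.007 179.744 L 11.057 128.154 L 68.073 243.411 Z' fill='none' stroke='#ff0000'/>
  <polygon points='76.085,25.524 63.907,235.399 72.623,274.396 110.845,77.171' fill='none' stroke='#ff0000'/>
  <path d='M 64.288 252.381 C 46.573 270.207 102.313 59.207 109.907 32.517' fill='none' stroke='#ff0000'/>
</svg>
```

1 u = 1 mm; y_m = 314.201 − y.

[1] `<path>` closed polygon, #ff0000→engrave S282 F3437: (50.007,134.457) → (11.057,186.047) → (68.073,70.790) → (50.007,134.457) (closed)

[2] `<polygon>` closed polygon, #ff0000→engrave S282 F3437: (76.085,288.677) → (63.907,78.802) → (72.623,39.805) → (110.845,237.030) → (76.085,288.677) (closed)

[3] `<path>` cubic bezier, #ff0000→engrave S282 F3437: (64.288,61.820) → (61.501,75.278) → (70.506,123.825) → (85.467,187.628) → (100.546,246.858) → (109.907,281.684)

; Generated by LaserGRBL
G21
G90
G0 X50.007 Y134.457
M3 S282
G1 X11.057 Y186.047 F3437
G1 X68.073 Y70.790
G1 X50.007 Y134.457
M5
G0 X76.085 Y288.677
M3 S282
G1 X63.907 Y78.802 F3437
G1 X72.623 Y39.805
G1 X110.845 Y237.030
G1 X76.085 Y288.677
M5
G0 X64.288 Y61.820
M3 S282
G1 X61.501 Y75.278 F3437
G1 X70.506 Y123.825
G1 X85.467 Y187.628
G1 X100.546 Y246.858
G1 X109.907 Y281.684
M5
G0 X0.000 Y0.000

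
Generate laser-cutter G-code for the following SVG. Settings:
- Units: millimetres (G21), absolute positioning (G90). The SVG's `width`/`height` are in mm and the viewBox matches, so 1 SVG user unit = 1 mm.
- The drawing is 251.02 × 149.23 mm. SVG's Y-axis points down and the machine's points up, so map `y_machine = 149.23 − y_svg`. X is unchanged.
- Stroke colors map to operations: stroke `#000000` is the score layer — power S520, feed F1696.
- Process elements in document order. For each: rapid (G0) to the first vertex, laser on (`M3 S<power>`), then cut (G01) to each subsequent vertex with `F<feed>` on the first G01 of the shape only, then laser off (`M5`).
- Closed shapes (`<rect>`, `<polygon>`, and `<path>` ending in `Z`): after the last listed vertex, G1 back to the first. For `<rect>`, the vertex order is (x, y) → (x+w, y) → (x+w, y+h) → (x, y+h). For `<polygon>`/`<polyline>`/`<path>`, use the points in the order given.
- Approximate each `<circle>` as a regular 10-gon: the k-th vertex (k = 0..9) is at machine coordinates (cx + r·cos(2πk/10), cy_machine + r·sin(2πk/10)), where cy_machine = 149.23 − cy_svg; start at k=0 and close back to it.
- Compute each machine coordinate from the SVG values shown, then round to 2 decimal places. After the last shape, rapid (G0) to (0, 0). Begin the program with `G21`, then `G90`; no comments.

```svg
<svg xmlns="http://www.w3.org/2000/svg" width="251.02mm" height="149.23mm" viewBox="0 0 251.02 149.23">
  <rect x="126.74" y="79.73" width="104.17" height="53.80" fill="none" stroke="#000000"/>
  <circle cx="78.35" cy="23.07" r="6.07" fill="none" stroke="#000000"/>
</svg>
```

1 u = 1 mm; y_m = 149.23 − y.

[1] `<rect>` rectangle, #000000→score S520 F1696: (126.74,69.50) → (230.91,69.50) → (230.91,15.70) → (126.74,15.70) → (126.74,69.50) (closed)

[2] `<circle>` circle, #000000→score S520 F1696: (84.42,126.16) → (83.26,129.73) → (80.23,131.93) → (76.47,131.93) → (73.44,129.73) → (72.28,126.16) → (73.44,122.59) → (76.47,120.39) → (80.23,120.39) → (83.26,122.59) → (84.42,126.16) (closed)

G21
G90
G0 X126.74 Y69.50
M3 S520
G01 X230.91 Y69.50 F1696
G01 X230.91 Y15.70
G01 X126.74 Y15.70
G01 X126.74 Y69.50
M5
G0 X84.42 Y126.16
M3 S520
G01 X83.26 Y129.73 F1696
G01 X80.23 Y131.93
G01 X76.47 Y131.93
G01 X73.44 Y129.73
G01 X72.28 Y126.16
G01 X73.44 Y122.59
G01 X76.47 Y120.39
G01 X80.23 Y120.39
G01 X83.26 Y122.59
G01 X84.42 Y126.16
M5
G0 X0.00 Y0.00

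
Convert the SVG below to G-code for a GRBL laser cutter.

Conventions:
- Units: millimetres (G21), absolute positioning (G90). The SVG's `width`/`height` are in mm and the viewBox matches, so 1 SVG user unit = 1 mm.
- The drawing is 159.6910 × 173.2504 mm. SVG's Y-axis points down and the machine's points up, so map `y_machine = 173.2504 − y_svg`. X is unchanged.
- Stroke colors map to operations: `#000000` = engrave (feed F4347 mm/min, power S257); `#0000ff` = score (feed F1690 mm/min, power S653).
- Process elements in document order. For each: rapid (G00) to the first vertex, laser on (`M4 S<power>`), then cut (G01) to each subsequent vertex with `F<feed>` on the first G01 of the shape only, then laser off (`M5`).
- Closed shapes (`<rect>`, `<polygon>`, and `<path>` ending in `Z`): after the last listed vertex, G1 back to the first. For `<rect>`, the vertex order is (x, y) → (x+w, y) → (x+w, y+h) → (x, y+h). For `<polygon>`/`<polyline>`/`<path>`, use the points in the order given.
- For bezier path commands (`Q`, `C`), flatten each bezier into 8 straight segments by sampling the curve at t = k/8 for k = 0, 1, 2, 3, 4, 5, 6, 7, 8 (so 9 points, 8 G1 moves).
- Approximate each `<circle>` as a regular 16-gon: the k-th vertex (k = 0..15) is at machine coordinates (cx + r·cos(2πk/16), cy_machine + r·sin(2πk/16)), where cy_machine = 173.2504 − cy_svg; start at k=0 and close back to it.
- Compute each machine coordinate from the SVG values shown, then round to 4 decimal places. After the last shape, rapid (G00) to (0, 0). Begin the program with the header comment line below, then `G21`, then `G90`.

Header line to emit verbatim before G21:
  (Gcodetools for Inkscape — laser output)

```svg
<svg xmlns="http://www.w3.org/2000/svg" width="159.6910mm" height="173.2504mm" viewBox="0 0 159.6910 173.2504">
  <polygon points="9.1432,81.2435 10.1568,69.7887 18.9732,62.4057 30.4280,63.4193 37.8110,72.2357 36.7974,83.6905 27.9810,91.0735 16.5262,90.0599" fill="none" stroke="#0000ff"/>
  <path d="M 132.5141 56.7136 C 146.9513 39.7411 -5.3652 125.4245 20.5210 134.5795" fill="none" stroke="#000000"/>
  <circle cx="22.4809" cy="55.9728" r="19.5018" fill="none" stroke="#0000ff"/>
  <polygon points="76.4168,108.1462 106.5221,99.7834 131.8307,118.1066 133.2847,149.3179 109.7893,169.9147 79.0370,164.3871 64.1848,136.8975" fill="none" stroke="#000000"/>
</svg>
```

Since the viewBox matches the mm dimensions, user units are millimetres directly. The only transform is the Y-flip y_m = 173.2504 − y_svg.

Shape 1 is a regular polygon drawn with `<polygon>`. Its stroke #0000ff means score at S653, F1690. After flipping Y the toolpath is (9.1432,92.0069) → (10.1568,103.4617) → (18.9732,110.8447) → (30.4280,109.8311) → (37.8110,101.0147) → (36.7974,89.5599) → (27.9810,82.1769) → (16.5262,83.1905) → (9.1432,92.0069), returning to the start.

Shape 2 is a cubic bezier drawn with `<path>`. Its stroke #000000 means engrave at S257, F4347. After flipping Y the toolpath is (132.5141,116.5368) → (130.7852,118.4395) → (117.4656,112.8179) → (96.5978,101.7721) → (72.2242,87.4017) → (48.3872,71.8065) → (29.1294,57.0865) → (18.4932,45.3413) → (20.5210,38.6709).

Shape 3 is a circle drawn with `<circle>`. Its stroke #0000ff means score at S653, F1690. After flipping Y the toolpath is (41.9827,117.2776) → (40.4982,124.7406) → (36.2708,131.0675) → (29.9439,135.2949) → (22.4809,136.7794) → (15.0179,135.2949) → (8.6910,131.0675) → (4.4636,124.7406) → (2.9791,117.2776) → (4.4636,109.8146) → (8.6910,103.4877) → (15.0179,99.2603) → (22.4809,97.7758) → (29.9439,99.2603) → (36.2708,103.4877) → (40.4982,109.8146) → (41.9827,117.2776), returning to the start.

Shape 4 is a regular polygon drawn with `<polygon>`. Its stroke #000000 means engrave at S257, F4347. After flipping Y the toolpath is (76.4168,65.1042) → (106.5221,73.4670) → (131.8307,55.1438) → (133.2847,23.9325) → (109.7893,3.3357) → (79.0370,8.8633) → (64.1848,36.3529) → (76.4168,65.1042), returning to the start.

(Gcodetools for Inkscape — laser output)
G21
G90
G00 X9.1432 Y92.0069
M4 S653
G01 X10.1568 Y103.4617 F1690
G01 X18.9732 Y110.8447
G01 X30.4280 Y109.8311
G01 X37.8110 Y101.0147
G01 X36.7974 Y89.5599
G01 X27.9810 Y82.1769
G01 X16.5262 Y83.1905
G01 X9.1432 Y92.0069
M5
G00 X132.5141 Y116.5368
M4 S257
G01 X130.7852 Y118.4395 F4347
G01 X117.4656 Y112.8179
G01 X96.5978 Y101.7721
G01 X72.2242 Y87.4017
G01 X48.3872 Y71.8065
G01 X29.1294 Y57.0865
G01 X18.4932 Y45.3413
G01 X20.5210 Y38.6709
M5
G00 X41.9827 Y117.2776
M4 S653
G01 X40.4982 Y124.7406 F1690
G01 X36.2708 Y131.0675
G01 X29.9439 Y135.2949
G01 X22.4809 Y136.7794
G01 X15.0179 Y135.2949
G01 X8.6910 Y131.0675
G01 X4.4636 Y124.7406
G01 X2.9791 Y117.2776
G01 X4.4636 Y109.8146
G01 X8.6910 Y103.4877
G01 X15.0179 Y99.2603
G01 X22.4809 Y97.7758
G01 X29.9439 Y99.2603
G01 X36.2708 Y103.4877
G01 X40.4982 Y109.8146
G01 X41.9827 Y117.2776
M5
G00 X76.4168 Y65.1042
M4 S257
G01 X106.5221 Y73.4670 F4347
G01 X131.8307 Y55.1438
G01 X133.2847 Y23.9325
G01 X109.7893 Y3.3357
G01 X79.0370 Y8.8633
G01 X64.1848 Y36.3529
G01 X76.4168 Y65.1042
M5
G00 X0.0000 Y0.0000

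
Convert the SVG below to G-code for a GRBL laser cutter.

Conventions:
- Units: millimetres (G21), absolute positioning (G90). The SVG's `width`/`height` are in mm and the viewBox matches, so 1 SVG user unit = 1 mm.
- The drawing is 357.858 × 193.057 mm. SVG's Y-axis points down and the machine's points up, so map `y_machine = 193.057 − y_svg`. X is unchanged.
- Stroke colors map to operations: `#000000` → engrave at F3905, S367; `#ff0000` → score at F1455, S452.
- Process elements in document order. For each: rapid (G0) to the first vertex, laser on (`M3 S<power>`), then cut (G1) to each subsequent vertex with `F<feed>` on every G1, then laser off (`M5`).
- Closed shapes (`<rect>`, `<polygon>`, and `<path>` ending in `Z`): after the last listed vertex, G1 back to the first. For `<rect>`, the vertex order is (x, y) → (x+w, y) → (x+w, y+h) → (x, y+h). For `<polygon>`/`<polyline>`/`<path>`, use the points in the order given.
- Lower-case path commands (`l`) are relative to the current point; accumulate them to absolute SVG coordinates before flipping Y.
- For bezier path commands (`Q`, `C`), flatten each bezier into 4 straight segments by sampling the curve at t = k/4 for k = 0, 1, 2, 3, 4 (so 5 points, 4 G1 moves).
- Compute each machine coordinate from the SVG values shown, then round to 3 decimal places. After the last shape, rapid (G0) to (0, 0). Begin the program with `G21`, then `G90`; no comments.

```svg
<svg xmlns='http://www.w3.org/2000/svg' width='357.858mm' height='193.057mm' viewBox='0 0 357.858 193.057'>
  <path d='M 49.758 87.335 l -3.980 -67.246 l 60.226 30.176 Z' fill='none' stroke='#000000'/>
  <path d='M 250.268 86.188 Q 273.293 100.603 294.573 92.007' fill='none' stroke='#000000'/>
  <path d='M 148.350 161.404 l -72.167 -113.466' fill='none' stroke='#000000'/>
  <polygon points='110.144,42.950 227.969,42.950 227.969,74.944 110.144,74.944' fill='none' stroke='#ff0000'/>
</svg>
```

G21
G90
G0 X49.758 Y105.722
M3 S367
G1 X45.778 Y172.968 F3905
G1 X106.004 Y142.792 F3905
G1 X49.758 Y105.722 F3905
M5
G0 X250.268 Y106.869
M3 S367
G1 X261.671 Y101.100 F3905
G1 X272.857 Y98.207 F3905
G1 X283.824 Y98.190 F3905
G1 X294.573 Y101.050 F3905
M5
G0 X148.350 Y31.653
M3 S367
G1 X76.183 Y145.119 F3905
M5
G0 X110.144 Y150.107
M3 S452
G1 X227.969 Y150.107 F1455
G1 X227.969 Y118.113 F1455
G1 X110.144 Y118.113 F1455
G1 X110.144 Y150.107 F1455
M5
G0 X0.000 Y0.000

Since the viewBox matches the mm dimensions, user units are millimetres directly. The only transform is the Y-flip y_m = 193.057 − y_svg.

Shape 1 is a regular polygon drawn with `<path>`. Its stroke #000000 means engrave at S367, F3905. After flipping Y the toolpath is (49.758,105.722) → (45.778,172.968) → (106.004,142.792) → (49.758,105.722), returning to the start.

Shape 2 is a quadratic bezier drawn with `<path>`. Its stroke #000000 means engrave at S367, F3905. After flipping Y the toolpath is (250.268,106.869) → (261.671,101.100) → (272.857,98.207) → (283.824,98.190) → (294.573,101.050).

Shape 3 is a line segment drawn with `<path>`. Its stroke #000000 means engrave at S367, F3905. After flipping Y the toolpath is (148.350,31.653) → (76.183,145.119).

Shape 4 is a rectangle drawn with `<polygon>`. Its stroke #ff0000 means score at S452, F1455. After flipping Y the toolpath is (110.144,150.107) → (227.969,150.107) → (227.969,118.113) → (110.144,118.113) → (110.144,150.107), returning to the start.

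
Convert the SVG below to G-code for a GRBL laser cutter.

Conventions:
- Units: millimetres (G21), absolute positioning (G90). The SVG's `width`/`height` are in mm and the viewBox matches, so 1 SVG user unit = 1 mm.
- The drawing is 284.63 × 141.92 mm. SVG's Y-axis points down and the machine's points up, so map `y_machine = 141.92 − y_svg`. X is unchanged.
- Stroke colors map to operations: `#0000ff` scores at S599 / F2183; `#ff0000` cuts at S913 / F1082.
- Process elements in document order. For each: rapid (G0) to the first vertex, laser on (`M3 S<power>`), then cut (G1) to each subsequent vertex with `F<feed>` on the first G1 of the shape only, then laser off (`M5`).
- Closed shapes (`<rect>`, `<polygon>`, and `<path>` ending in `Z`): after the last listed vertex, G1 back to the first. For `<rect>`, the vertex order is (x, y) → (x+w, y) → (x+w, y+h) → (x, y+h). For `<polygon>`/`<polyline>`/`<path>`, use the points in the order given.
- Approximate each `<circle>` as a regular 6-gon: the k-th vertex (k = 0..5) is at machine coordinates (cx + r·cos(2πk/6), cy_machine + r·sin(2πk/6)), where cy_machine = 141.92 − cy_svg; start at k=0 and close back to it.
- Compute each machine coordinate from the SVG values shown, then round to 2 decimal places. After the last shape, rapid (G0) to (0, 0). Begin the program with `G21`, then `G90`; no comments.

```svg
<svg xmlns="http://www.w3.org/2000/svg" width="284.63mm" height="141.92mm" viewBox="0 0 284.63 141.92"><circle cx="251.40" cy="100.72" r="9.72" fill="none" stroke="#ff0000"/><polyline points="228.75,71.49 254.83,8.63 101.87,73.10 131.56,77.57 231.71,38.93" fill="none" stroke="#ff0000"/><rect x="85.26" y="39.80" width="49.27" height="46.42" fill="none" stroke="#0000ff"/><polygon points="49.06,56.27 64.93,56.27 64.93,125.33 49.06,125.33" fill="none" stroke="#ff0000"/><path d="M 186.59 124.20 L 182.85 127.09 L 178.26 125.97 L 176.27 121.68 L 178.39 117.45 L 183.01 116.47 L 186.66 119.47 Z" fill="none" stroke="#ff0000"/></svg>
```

viewBox `0 0 284.63 141.92` with mm width/height → 1 unit = 1 mm. Flip: y_m = 141.92 − y_svg.

**Shape 1** — `<circle>` circle, stroke `#ff0000` → cut (S913, F1082). Machine vertices: (261.12,41.20) → (256.26,49.62) → (246.54,49.62) → (241.68,41.20) → (246.54,32.78) → (256.26,32.78) → (261.12,41.20). Closed: final G1 returns to the first vertex.

**Shape 2** — `<polyline>` open polyline, stroke `#ff0000` → cut (S913, F1082). Machine vertices: (228.75,70.43) → (254.83,133.29) → (101.87,68.82) → (131.56,64.35) → (231.71,102.99). Open path.

**Shape 3** — `<rect>` rectangle, stroke `#0000ff` → score (S599, F2183). Machine vertices: (85.26,102.12) → (134.53,102.12) → (134.53,55.70) → (85.26,55.70) → (85.26,102.12). Closed: final G1 returns to the first vertex.

**Shape 4** — `<polygon>` rectangle, stroke `#ff0000` → cut (S913, F1082). Machine vertices: (49.06,85.65) → (64.93,85.65) → (64.93,16.59) → (49.06,16.59) → (49.06,85.65). Closed: final G1 returns to the first vertex.

**Shape 5** — `<path>` regular polygon, stroke `#ff0000` → cut (S913, F1082). Machine vertices: (186.59,17.72) → (182.85,14.83) → (178.26,15.95) → (176.27,20.24) → (178.39,24.47) → (183.01,25.45) → (186.66,22.45) → (186.59,17.72). Closed: final G1 returns to the first vertex.

G21
G90
G0 X261.12 Y41.20
M3 S913
G1 X256.26 Y49.62 F1082
G1 X246.54 Y49.62
G1 X241.68 Y41.20
G1 X246.54 Y32.78
G1 X256.26 Y32.78
G1 X261.12 Y41.20
M5
G0 X228.75 Y70.43
M3 S913
G1 X254.83 Y133.29 F1082
G1 X101.87 Y68.82
G1 X131.56 Y64.35
G1 X231.71 Y102.99
M5
G0 X85.26 Y102.12
M3 S599
G1 X134.53 Y102.12 F2183
G1 X134.53 Y55.70
G1 X85.26 Y55.70
G1 X85.26 Y102.12
M5
G0 X49.06 Y85.65
M3 S913
G1 X64.93 Y85.65 F1082
G1 X64.93 Y16.59
G1 X49.06 Y16.59
G1 X49.06 Y85.65
M5
G0 X186.59 Y17.72
M3 S913
G1 X182.85 Y14.83 F1082
G1 X178.26 Y15.95
G1 X176.27 Y20.24
G1 X178.39 Y24.47
G1 X183.01 Y25.45
G1 X186.66 Y22.45
G1 X186.59 Y17.72
M5
G0 X0.00 Y0.00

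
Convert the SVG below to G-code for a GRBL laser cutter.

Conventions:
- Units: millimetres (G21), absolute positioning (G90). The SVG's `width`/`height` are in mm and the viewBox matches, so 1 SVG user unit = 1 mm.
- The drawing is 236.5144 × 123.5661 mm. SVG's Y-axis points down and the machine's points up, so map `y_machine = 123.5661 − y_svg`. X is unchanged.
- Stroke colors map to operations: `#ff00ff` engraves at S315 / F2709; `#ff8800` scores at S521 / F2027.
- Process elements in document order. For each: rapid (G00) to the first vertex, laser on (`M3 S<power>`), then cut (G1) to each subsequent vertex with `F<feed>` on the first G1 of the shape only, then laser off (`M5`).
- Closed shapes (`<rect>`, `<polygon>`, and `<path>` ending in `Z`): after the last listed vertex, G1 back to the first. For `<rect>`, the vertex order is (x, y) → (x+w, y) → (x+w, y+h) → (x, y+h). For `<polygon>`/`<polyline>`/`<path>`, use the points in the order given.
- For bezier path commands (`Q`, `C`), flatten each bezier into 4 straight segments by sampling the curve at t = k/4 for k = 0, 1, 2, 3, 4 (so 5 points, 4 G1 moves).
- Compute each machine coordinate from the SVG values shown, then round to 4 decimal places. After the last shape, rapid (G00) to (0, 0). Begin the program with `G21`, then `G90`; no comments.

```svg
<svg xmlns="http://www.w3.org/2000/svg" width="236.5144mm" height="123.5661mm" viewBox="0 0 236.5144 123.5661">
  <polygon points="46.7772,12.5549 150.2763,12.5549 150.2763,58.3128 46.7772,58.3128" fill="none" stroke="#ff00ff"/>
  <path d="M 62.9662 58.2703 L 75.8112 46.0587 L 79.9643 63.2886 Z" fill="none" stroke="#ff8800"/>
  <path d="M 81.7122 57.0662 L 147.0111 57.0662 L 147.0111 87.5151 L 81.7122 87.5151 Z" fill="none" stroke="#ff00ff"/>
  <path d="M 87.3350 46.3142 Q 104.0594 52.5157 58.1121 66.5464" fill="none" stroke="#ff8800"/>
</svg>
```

viewBox `0 0 236.5144 123.5661` with mm width/height → 1 unit = 1 mm. Flip: y_m = 123.5661 − y_svg.

**Shape 1** — `<polygon>` rectangle, stroke `#ff00ff` → engrave (S315, F2709). Machine vertices: (46.7772,111.0112) → (150.2763,111.0112) → (150.2763,65.2533) → (46.7772,65.2533) → (46.7772,111.0112). Closed: final G1 returns to the first vertex.

**Shape 2** — `<path>` regular polygon, stroke `#ff8800` → score (S521, F2027). Machine vertices: (62.9662,65.2958) → (75.8112,77.5074) → (79.9643,60.2775) → (62.9662,65.2958). Closed: final G1 returns to the first vertex.

**Shape 3** — `<path>` rectangle, stroke `#ff00ff` → engrave (S315, F2709). Machine vertices: (81.7122,66.4999) → (147.0111,66.4999) → (147.0111,36.0510) → (81.7122,36.0510) → (81.7122,66.4999). Closed: final G1 returns to the first vertex.

**Shape 4** — `<path>` quadratic bezier, stroke `#ff8800` → score (S521, F2027). Control points (SVG): P0=(87.3350,46.3142), P1=(104.0594,52.5157), P2=(58.1121,66.5464); sampled at t=k/4. Machine vertices: (87.3350,77.2519) → (91.7802,73.6618) → (88.3915,69.0931) → (77.1688,63.5457) → (58.1121,57.0197). Open path.

G21
G90
G00 X46.7772 Y111.0112
M3 S315
G1 X150.2763 Y111.0112 F2709
G1 X150.2763 Y65.2533
G1 X46.7772 Y65.2533
G1 X46.7772 Y111.0112
M5
G00 X62.9662 Y65.2958
M3 S521
G1 X75.8112 Y77.5074 F2027
G1 X79.9643 Y60.2775
G1 X62.9662 Y65.2958
M5
G00 X81.7122 Y66.4999
M3 S315
G1 X147.0111 Y66.4999 F2709
G1 X147.0111 Y36.0510
G1 X81.7122 Y36.0510
G1 X81.7122 Y66.4999
M5
G00 X87.3350 Y77.2519
M3 S521
G1 X91.7802 Y73.6618 F2027
G1 X88.3915 Y69.0931
G1 X77.1688 Y63.5457
G1 X58.1121 Y57.0197
M5
G00 X0.0000 Y0.0000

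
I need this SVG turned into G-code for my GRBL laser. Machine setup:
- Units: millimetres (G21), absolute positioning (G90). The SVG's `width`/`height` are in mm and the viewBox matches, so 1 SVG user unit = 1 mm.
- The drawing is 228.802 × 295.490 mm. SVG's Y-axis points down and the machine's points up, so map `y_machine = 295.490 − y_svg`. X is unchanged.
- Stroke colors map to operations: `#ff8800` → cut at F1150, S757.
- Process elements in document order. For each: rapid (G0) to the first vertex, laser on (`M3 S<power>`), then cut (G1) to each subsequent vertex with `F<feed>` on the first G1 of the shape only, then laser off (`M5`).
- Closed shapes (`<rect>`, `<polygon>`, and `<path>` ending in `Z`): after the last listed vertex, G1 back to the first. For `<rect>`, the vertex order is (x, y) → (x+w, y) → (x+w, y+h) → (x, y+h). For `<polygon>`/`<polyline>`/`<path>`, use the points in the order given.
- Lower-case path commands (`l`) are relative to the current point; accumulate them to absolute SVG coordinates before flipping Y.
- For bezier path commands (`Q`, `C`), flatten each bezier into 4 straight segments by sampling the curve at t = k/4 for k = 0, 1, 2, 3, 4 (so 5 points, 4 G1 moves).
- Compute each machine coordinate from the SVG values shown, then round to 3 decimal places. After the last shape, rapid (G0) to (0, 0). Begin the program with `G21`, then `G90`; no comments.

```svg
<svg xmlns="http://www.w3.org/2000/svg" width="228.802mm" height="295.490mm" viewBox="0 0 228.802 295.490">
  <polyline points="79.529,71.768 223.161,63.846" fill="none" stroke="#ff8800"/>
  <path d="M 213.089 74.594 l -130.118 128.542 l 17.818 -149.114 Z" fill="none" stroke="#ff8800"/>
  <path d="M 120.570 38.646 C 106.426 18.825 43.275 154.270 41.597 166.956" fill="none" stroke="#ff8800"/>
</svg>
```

G21
G90
G0 X79.529 Y223.722
M3 S757
G1 X223.161 Y231.644 F1150
M5
G0 X213.089 Y220.896
M3 S757
G1 X82.971 Y92.354 F1150
G1 X100.789 Y241.468
G1 X213.089 Y220.896
M5
G0 X120.570 Y256.844
M3 S757
G1 X102.499 Y246.942 F1150
G1 X76.409 Y204.879
G1 X52.655 Y156.722
G1 X41.597 Y128.534
M5
G0 X0.000 Y0.000

viewBox `0 0 228.802 295.490` with mm width/height → 1 unit = 1 mm. Flip: y_m = 295.490 − y_svg.

**Shape 1** — `<polyline>` line segment, stroke `#ff8800` → cut (S757, F1150). Machine vertices: (79.529,223.722) → (223.161,231.644). Open path.

**Shape 2** — `<path>` closed polygon, stroke `#ff8800` → cut (S757, F1150). Machine vertices: (213.089,220.896) → (82.971,92.354) → (100.789,241.468) → (213.089,220.896). Closed: final G1 returns to the first vertex.

**Shape 3** — `<path>` cubic bezier, stroke `#ff8800` → cut (S757, F1150). Control points (SVG): P0=(120.570,38.646), P1=(106.426,18.825), P2=(43.275,154.270), P3=(41.597,166.956); sampled at t=k/4. Machine vertices: (120.570,256.844) → (102.499,246.942) → (76.409,204.879) → (52.655,156.722) → (41.597,128.534). Open path.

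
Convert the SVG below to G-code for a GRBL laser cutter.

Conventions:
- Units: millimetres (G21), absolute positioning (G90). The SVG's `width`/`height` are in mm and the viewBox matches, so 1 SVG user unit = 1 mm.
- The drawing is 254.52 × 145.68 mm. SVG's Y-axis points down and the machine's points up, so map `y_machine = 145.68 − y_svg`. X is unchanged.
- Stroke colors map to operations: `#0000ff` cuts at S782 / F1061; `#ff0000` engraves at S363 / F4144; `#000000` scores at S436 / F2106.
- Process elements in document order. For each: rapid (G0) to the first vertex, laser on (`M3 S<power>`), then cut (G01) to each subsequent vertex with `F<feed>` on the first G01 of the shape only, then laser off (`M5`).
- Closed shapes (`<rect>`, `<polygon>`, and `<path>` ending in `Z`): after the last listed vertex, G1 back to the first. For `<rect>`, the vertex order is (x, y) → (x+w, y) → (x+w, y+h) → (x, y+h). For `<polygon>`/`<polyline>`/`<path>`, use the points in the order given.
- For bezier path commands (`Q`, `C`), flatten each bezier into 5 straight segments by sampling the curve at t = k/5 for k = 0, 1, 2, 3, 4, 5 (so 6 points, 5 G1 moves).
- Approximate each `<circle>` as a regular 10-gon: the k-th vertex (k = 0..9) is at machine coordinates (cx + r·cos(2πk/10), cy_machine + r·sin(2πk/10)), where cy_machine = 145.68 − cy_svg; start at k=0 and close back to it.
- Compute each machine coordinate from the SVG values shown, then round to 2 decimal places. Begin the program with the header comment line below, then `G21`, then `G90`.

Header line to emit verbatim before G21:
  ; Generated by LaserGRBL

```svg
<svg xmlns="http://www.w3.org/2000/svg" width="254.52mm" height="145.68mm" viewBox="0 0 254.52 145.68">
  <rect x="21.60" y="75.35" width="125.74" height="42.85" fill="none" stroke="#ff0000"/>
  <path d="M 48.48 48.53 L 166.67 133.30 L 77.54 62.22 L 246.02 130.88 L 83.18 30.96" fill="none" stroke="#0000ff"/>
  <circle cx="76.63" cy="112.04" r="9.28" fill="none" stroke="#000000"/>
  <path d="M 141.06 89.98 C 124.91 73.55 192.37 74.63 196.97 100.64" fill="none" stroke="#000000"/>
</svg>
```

; Generated by LaserGRBL
G21
G90
G0 X21.60 Y70.33
M3 S363
G01 X147.34 Y70.33 F4144
G01 X147.34 Y27.48
G01 X21.60 Y27.48
G01 X21.60 Y70.33
M5
G0 X48.48 Y97.15
M3 S782
G01 X166.67 Y12.38 F1061
G01 X77.54 Y83.46
G01 X246.02 Y14.80
G01 X83.18 Y114.72
M5
G0 X85.91 Y33.64
M3 S436
G01 X84.14 Y39.09 F2106
G01 X79.50 Y42.47
G01 X73.76 Y42.47
G01 X69.12 Y39.09
G01 X67.35 Y33.64
G01 X69.12 Y28.19
G01 X73.76 Y24.81
G01 X79.50 Y24.81
G01 X84.14 Y28.19
G01 X85.91 Y33.64
M5
G0 X141.06 Y55.70
M3 S436
G01 X140.23 Y63.40 F2106
G01 X152.44 Y66.54
G01 X170.65 Y64.76
G01 X187.84 Y57.71
G01 X196.97 Y45.04
M5

1 u = 1 mm; y_m = 145.68 − y.

[1] `<rect>` rectangle, #ff0000→engrave S363 F4144: (21.60,70.33) → (147.34,70.33) → (147.34,27.48) → (21.60,27.48) → (21.60,70.33) (closed)

[2] `<path>` open polyline, #0000ff→cut S782 F1061: (48.48,97.15) → (166.67,12.38) → (77.54,83.46) → (246.02,14.80) → (83.18,114.72)

[3] `<circle>` circle, #000000→score S436 F2106: (85.91,33.64) → (84.14,39.09) → (79.50,42.47) → (73.76,42.47) → (69.12,39.09) → (67.35,33.64) → (69.12,28.19) → (73.76,24.81) → (79.50,24.81) → (84.14,28.19) → (85.91,33.64) (closed)

[4] `<path>` cubic bezier, #000000→score S436 F2106: (141.06,55.70) → (140.23,63.40) → (152.44,66.54) → (170.65,64.76) → (187.84,57.71) → (196.97,45.04)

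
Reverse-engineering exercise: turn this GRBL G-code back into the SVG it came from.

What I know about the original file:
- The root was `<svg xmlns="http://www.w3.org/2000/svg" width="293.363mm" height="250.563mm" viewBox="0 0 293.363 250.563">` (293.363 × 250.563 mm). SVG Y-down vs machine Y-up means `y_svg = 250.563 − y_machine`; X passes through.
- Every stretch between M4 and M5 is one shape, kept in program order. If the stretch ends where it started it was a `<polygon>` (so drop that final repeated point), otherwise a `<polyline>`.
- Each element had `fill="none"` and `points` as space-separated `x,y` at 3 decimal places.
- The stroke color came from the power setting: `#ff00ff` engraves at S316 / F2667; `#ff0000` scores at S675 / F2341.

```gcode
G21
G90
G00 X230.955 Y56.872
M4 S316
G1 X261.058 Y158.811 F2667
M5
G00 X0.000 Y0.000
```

<svg xmlns="http://www.w3.org/2000/svg" width="293.363mm" height="250.563mm" viewBox="0 0 293.363 250.563">
  <polyline points="230.955,193.691 261.058,91.752" fill="none" stroke="#ff00ff"/>
</svg>

Machine Y-up, SVG Y-down with viewBox height 250.563, so y_svg = 250.563 − y_machine; X carries over. Every run uses S316, so all elements get stroke `#ff00ff` (engrave).

Run 1: The run is open, so emit a `<polyline>` with points (Y-flipped): 230.955,193.691 261.058,91.752.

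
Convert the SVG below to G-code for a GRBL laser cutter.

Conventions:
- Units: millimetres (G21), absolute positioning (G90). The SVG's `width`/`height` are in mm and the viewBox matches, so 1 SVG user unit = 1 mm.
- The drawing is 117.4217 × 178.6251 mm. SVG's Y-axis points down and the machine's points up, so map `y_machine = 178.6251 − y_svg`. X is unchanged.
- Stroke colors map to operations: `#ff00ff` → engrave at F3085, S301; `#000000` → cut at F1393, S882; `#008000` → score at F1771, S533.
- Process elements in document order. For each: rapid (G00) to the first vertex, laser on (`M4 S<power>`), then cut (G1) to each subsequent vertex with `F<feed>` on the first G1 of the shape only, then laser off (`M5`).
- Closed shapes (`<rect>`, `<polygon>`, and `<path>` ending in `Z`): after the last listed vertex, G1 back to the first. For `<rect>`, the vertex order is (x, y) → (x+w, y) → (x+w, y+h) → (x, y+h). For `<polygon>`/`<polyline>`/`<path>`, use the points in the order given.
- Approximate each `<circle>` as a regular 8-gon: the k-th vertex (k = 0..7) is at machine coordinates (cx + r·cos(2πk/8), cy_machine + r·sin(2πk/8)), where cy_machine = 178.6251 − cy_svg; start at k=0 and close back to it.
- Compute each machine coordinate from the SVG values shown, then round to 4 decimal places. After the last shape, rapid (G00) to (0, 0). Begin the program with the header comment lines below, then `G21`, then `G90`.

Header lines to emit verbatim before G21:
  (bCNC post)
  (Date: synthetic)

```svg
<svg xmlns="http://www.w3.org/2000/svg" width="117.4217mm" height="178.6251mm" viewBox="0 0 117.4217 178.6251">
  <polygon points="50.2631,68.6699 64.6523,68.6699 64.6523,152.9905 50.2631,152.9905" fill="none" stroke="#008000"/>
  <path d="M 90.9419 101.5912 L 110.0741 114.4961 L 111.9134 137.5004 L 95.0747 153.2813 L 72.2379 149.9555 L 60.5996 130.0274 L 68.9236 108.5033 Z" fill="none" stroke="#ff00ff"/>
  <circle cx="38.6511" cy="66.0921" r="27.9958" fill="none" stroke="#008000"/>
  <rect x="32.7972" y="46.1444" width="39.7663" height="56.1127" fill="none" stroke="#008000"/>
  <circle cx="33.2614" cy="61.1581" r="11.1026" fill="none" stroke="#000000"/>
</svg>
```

(bCNC post)
(Date: synthetic)
G21
G90
G00 X50.2631 Y109.9552
M4 S533
G1 X64.6523 Y109.9552 F1771
G1 X64.6523 Y25.6346
G1 X50.2631 Y25.6346
G1 X50.2631 Y109.9552
M5
G00 X90.9419 Y77.0339
M4 S301
G1 X110.0741 Y64.1290 F3085
G1 X111.9134 Y41.1247
G1 X95.0747 Y25.3438
G1 X72.2379 Y28.6696
G1 X60.5996 Y48.5977
G1 X68.9236 Y70.1218
G1 X90.9419 Y77.0339
M5
G00 X66.6469 Y112.5330
M4 S533
G1 X58.4471 Y132.3290 F1771
G1 X38.6511 Y140.5288
G1 X18.8551 Y132.3290
G1 X10.6553 Y112.5330
G1 X18.8551 Y92.7370
G1 X38.6511 Y84.5372
G1 X58.4471 Y92.7370
G1 X66.6469 Y112.5330
M5
G00 X32.7972 Y132.4807
M4 S533
G1 X72.5635 Y132.4807 F1771
G1 X72.5635 Y76.3680
G1 X32.7972 Y76.3680
G1 X32.7972 Y132.4807
M5
G00 X44.3640 Y117.4670
M4 S882
G1 X41.1121 Y125.3177 F1393
G1 X33.2614 Y128.5696
G1 X25.4107 Y125.3177
G1 X22.1588 Y117.4670
G1 X25.4107 Y109.6163
G1 X33.2614 Y106.3644
G1 X41.1121 Y109.6163
G1 X44.3640 Y117.4670
M5
G00 X0.0000 Y0.0000

Since the viewBox matches the mm dimensions, user units are millimetres directly. The only transform is the Y-flip y_m = 178.6251 − y_svg.

Shape 1 is a rectangle drawn with `<polygon>`. Its stroke #008000 means score at S533, F1771. After flipping Y the toolpath is (50.2631,109.9552) → (64.6523,109.9552) → (64.6523,25.6346) → (50.2631,25.6346) → (50.2631,109.9552), returning to the start.

Shape 2 is a regular polygon drawn with `<path>`. Its stroke #ff00ff means engrave at S301, F3085. After flipping Y the toolpath is (90.9419,77.0339) → (110.0741,64.1290) → (111.9134,41.1247) → (95.0747,25.3438) → (72.2379,28.6696) → (60.5996,48.5977) → (68.9236,70.1218) → (90.9419,77.0339), returning to the start.

Shape 3 is a circle drawn with `<circle>`. Its stroke #008000 means score at S533, F1771. After flipping Y the toolpath is (66.6469,112.5330) → (58.4471,132.3290) → (38.6511,140.5288) → (18.8551,132.3290) → (10.6553,112.5330) → (18.8551,92.7370) → (38.6511,84.5372) → (58.4471,92.7370) → (66.6469,112.5330), returning to the start.

Shape 4 is a rectangle drawn with `<rect>`. Its stroke #008000 means score at S533, F1771. After flipping Y the toolpath is (32.7972,132.4807) → (72.5635,132.4807) → (72.5635,76.3680) → (32.7972,76.3680) → (32.7972,132.4807), returning to the start.

Shape 5 is a circle drawn with `<circle>`. Its stroke #000000 means cut at S882, F1393. After flipping Y the toolpath is (44.3640,117.4670) → (41.1121,125.3177) → (33.2614,128.5696) → (25.4107,125.3177) → (22.1588,117.4670) → (25.4107,109.6163) → (33.2614,106.3644) → (41.1121,109.6163) → (44.3640,117.4670), returning to the start.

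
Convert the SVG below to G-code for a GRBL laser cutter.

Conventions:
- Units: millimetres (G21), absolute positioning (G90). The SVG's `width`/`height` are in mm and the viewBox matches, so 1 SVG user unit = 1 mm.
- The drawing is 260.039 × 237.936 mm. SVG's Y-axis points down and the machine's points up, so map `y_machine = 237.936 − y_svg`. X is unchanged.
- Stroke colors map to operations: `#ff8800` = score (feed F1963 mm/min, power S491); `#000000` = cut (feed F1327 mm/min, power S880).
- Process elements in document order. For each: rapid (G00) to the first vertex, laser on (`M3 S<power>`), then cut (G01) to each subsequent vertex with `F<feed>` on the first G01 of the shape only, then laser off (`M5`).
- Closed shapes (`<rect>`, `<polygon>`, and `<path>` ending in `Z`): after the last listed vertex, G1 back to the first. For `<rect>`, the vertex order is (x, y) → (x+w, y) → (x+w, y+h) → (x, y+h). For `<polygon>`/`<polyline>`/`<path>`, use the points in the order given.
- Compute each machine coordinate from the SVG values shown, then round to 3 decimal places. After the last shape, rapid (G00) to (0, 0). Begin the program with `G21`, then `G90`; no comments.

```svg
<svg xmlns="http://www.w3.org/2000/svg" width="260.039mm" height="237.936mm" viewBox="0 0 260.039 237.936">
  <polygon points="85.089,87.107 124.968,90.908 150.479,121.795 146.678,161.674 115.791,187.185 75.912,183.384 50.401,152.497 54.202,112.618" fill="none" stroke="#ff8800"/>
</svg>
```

1 u = 1 mm; y_m = 237.936 − y.

[1] `<polygon>` regular polygon, #ff8800→score S491 F1963: (85.089,150.829) → (124.968,147.028) → (150.479,116.141) → (146.678,76.262) → (115.791,50.751) → (75.912,54.552) → (50.401,85.439) → (54.202,125.318) → (85.089,150.829) (closed)

G21
G90
G00 X85.089 Y150.829
M3 S491
G01 X124.968 Y147.028 F1963
G01 X150.479 Y116.141
G01 X146.678 Y76.262
G01 X115.791 Y50.751
G01 X75.912 Y54.552
G01 X50.401 Y85.439
G01 X54.202 Y125.318
G01 X85.089 Y150.829
M5
G00 X0.000 Y0.000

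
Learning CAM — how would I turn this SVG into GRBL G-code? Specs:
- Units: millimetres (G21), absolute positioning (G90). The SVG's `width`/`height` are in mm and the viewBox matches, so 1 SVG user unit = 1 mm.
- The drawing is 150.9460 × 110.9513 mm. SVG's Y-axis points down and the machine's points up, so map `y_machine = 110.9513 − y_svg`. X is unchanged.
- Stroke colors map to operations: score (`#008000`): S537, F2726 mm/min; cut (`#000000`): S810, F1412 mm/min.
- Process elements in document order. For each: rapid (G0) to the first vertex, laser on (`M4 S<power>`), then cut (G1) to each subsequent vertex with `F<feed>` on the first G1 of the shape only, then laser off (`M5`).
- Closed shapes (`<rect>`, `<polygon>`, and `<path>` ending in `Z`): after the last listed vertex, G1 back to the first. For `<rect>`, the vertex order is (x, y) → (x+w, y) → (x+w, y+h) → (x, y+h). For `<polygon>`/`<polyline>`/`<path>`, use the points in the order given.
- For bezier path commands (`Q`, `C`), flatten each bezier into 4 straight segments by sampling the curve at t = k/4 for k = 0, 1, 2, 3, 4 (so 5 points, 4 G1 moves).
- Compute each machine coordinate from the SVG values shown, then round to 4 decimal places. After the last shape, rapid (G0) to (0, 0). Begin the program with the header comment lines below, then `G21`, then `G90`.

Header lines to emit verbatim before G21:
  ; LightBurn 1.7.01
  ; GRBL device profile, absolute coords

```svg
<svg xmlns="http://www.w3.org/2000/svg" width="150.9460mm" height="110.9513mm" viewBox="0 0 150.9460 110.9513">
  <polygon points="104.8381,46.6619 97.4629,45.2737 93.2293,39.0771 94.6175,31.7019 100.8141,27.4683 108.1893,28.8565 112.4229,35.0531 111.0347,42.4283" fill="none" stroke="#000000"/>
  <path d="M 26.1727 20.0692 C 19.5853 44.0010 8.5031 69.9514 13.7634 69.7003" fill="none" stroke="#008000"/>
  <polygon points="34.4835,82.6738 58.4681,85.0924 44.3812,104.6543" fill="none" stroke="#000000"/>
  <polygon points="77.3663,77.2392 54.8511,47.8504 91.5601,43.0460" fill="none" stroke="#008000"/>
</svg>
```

1 u = 1 mm; y_m = 110.9513 − y.

[1] `<polygon>` regular polygon, #000000→cut S810 F1412: (104.8381,64.2894) → (97.4629,65.6776) → (93.2293,71.8742) → (94.6175,79.2494) → (100.8141,83.4830) → (108.1893,82.0948) → (112.4229,75.8982) → (111.0347,68.5230) → (104.8381,64.2894) (closed)

[2] `<path>` cubic bezier, #008000→score S537 F2726: (26.1727,90.8821) → (20.7150,72.9957) → (15.5252,56.9980) → (12.5568,45.5345) → (13.7634,41.2510)

[3] `<polygon>` regular polygon, #000000→cut S810 F1412: (34.4835,28.2775) → (58.4681,25.8589) → (44.3812,6.2970) → (34.4835,28.2775) (closed)

[4] `<polygon>` regular polygon, #008000→score S537 F2726: (77.3663,33.7121) → (54.8511,63.1009) → (91.5601,67.9053) → (77.3663,33.7121) (closed)

; LightBurn 1.7.01
; GRBL device profile, absolute coords
G21
G90
G0 X104.8381 Y64.2894
M4 S810
G1 X97.4629 Y65.6776 F1412
G1 X93.2293 Y71.8742
G1 X94.6175 Y79.2494
G1 X100.8141 Y83.4830
G1 X108.1893 Y82.0948
G1 X112.4229 Y75.8982
G1 X111.0347 Y68.5230
G1 X104.8381 Y64.2894
M5
G0 X26.1727 Y90.8821
M4 S537
G1 X20.7150 Y72.9957 F2726
G1 X15.5252 Y56.9980
G1 X12.5568 Y45.5345
G1 X13.7634 Y41.2510
M5
G0 X34.4835 Y28.2775
M4 S810
G1 X58.4681 Y25.8589 F1412
G1 X44.3812 Y6.2970
G1 X34.4835 Y28.2775
M5
G0 X77.3663 Y33.7121
M4 S537
G1 X54.8511 Y63.1009 F2726
G1 X91.5601 Y67.9053
G1 X77.3663 Y33.7121
M5
G0 X0.0000 Y0.0000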